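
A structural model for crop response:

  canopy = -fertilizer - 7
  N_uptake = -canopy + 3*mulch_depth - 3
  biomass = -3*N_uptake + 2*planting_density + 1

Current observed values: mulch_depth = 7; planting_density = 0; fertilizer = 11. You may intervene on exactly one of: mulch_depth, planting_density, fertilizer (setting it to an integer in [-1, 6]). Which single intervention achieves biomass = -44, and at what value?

set mulch_depth = 0

Intervening on mulch_depth: with other inputs at their observed values, biomass = -9*mulch_depth - 44. Solving for -44 gives mulch_depth = 0, within [-1, 6].
Intervening on planting_density: biomass = 2*planting_density - 107. Reaching -44 requires planting_density = 63/2, not an integer.
Intervening on fertilizer: biomass = -3*fertilizer - 74. Reaching -44 requires fertilizer = -10, outside [-1, 6].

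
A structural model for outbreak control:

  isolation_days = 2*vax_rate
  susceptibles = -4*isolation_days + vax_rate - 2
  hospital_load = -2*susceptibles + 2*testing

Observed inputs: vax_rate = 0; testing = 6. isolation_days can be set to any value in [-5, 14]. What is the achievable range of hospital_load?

Intervening on isolation_days fixes its value directly, overriding its dependence on vax_rate.
Substituting into the susceptibles equation gives susceptibles = -4*isolation_days - 2.
Substituting into the hospital_load equation gives hospital_load = 8*isolation_days + 16.
Linear in isolation_days, so extremes are at the endpoints: isolation_days = -5 gives hospital_load = -24; isolation_days = 14 gives hospital_load = 128.

-24 to 128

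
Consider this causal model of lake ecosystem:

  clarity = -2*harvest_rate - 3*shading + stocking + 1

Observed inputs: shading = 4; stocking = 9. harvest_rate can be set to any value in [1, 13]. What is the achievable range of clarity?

Substituting into the clarity equation gives clarity = -2*harvest_rate - 2.
Linear in harvest_rate, so extremes are at the endpoints: harvest_rate = 1 gives clarity = -4; harvest_rate = 13 gives clarity = -28.

-28 to -4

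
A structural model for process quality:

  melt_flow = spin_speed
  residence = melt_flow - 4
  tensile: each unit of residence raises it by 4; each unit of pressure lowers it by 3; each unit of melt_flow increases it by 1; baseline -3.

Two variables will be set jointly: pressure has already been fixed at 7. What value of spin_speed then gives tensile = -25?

spin_speed = 3

With pressure held at 7:
Substituting into the residence equation gives residence = spin_speed - 4.
So tensile = 5*spin_speed - 40.
Solve 5*spin_speed - 40 = -25: spin_speed = (-25 + 40) / 5 = 3.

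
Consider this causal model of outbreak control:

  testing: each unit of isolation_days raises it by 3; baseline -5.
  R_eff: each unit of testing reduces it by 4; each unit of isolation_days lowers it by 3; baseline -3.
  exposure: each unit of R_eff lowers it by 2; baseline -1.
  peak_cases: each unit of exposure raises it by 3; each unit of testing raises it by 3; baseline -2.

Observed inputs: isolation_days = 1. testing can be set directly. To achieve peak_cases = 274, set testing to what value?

Intervening on testing fixes its value directly, overriding its dependence on isolation_days.
Substituting into the R_eff equation gives R_eff = -4*testing - 6.
This gives exposure = 8*testing + 11.
So peak_cases = 27*testing + 31.
Solve 27*testing + 31 = 274: testing = (274 - 31) / 27 = 9.

testing = 9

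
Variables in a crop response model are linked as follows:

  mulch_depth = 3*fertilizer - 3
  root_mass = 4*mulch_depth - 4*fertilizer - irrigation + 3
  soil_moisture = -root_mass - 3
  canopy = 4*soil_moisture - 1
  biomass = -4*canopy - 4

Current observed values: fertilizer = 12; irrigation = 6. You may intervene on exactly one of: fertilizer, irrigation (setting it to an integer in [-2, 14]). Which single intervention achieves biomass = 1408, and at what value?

set irrigation = 2

Intervening on fertilizer: biomass = 128*fertilizer - 192. Reaching 1408 requires fertilizer = 25/2, not an integer.
Intervening on irrigation: with other inputs at their observed values, biomass = -16*irrigation + 1440. Solving for 1408 gives irrigation = 2, within [-2, 14].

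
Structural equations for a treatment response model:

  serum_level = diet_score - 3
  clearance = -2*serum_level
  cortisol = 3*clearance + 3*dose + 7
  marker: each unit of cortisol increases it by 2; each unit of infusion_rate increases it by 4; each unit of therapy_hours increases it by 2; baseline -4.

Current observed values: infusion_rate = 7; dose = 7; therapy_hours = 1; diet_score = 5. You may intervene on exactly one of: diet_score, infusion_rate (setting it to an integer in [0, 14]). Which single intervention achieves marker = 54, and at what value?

set infusion_rate = 6

Intervening on diet_score: marker = -12*diet_score + 118. Reaching 54 requires diet_score = 16/3, not an integer.
Intervening on infusion_rate: with other inputs at their observed values, marker = 4*infusion_rate + 30. Solving for 54 gives infusion_rate = 6, within [0, 14].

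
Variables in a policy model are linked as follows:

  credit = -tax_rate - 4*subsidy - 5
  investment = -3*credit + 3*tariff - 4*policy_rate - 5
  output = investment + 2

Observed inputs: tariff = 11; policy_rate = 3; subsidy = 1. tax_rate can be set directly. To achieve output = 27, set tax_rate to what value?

Substituting into the credit equation gives credit = -tax_rate - 9.
So investment = 3*tax_rate + 43.
Substituting into the output equation gives output = 3*tax_rate + 45.
Solve 3*tax_rate + 45 = 27: tax_rate = (27 - 45) / 3 = -6.

tax_rate = -6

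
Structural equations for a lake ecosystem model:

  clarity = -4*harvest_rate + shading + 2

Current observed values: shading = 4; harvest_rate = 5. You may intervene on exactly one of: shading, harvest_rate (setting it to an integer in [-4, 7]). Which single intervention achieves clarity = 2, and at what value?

set harvest_rate = 1

Intervening on shading: clarity = shading - 18. Reaching 2 requires shading = 20, outside [-4, 7].
Intervening on harvest_rate: with other inputs at their observed values, clarity = -4*harvest_rate + 6. Solving for 2 gives harvest_rate = 1, within [-4, 7].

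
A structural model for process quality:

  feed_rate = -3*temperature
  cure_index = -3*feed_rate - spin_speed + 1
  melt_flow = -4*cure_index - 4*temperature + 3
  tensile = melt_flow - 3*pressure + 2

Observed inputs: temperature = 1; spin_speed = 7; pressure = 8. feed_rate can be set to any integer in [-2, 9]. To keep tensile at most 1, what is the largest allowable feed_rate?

Intervening on feed_rate fixes its value directly, overriding its dependence on temperature.
Substituting into the cure_index equation gives cure_index = -3*feed_rate - 6.
This gives melt_flow = 12*feed_rate + 23.
This gives tensile = 12*feed_rate + 1.
Require 12*feed_rate + 1 ≤ 1, so feed_rate ≤ 0.
The largest integer in [-2, 9] satisfying this is 0.

feed_rate = 0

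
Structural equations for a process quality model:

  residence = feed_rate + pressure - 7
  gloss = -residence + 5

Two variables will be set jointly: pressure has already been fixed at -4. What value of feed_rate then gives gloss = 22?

feed_rate = -6

With pressure held at -4:
Substituting into the residence equation gives residence = feed_rate - 11.
Substituting into the gloss equation gives gloss = -feed_rate + 16.
Solve -feed_rate + 16 = 22: feed_rate = (22 - 16) / -1 = -6.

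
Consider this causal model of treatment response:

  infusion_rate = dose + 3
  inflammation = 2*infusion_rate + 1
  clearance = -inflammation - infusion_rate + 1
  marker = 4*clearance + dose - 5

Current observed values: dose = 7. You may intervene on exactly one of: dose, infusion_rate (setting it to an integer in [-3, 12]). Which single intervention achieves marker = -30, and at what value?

Intervening on dose: with other inputs at their observed values, marker = -11*dose - 41. Solving for -30 gives dose = -1, within [-3, 12].
Intervening on infusion_rate: marker = -12*infusion_rate + 2. Reaching -30 requires infusion_rate = 8/3, not an integer.

set dose = -1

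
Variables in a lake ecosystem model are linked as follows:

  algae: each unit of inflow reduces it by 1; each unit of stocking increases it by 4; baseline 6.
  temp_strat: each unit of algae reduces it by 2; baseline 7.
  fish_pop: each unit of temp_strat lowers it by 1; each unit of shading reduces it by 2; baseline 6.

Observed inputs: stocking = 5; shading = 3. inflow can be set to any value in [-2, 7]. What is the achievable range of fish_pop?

31 to 49

Substituting into the algae equation gives algae = -inflow + 26.
temp_strat becomes 2*inflow - 45.
So fish_pop = -2*inflow + 45.
Linear in inflow, so extremes are at the endpoints: inflow = -2 gives fish_pop = 49; inflow = 7 gives fish_pop = 31.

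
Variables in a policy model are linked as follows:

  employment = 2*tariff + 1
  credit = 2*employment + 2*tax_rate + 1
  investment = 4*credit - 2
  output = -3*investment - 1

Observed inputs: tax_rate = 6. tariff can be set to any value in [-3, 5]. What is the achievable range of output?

Substituting into the credit equation gives credit = 4*tariff + 15.
So investment = 16*tariff + 58.
This gives output = -48*tariff - 175.
Linear in tariff, so extremes are at the endpoints: tariff = -3 gives output = -31; tariff = 5 gives output = -415.

-415 to -31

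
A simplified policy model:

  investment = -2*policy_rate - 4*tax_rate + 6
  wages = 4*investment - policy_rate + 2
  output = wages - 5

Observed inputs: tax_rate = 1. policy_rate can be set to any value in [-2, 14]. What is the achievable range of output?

Substituting into the investment equation gives investment = -2*policy_rate + 2.
Substituting into the wages equation gives wages = -9*policy_rate + 10.
Substituting into the output equation gives output = -9*policy_rate + 5.
Linear in policy_rate, so extremes are at the endpoints: policy_rate = -2 gives output = 23; policy_rate = 14 gives output = -121.

-121 to 23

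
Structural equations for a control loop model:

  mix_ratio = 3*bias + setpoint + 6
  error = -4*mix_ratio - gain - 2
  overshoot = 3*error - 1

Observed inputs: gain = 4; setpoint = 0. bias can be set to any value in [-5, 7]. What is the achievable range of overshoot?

Substituting into the mix_ratio equation gives mix_ratio = 3*bias + 6.
Substituting into the error equation gives error = -12*bias - 30.
Substituting into the overshoot equation gives overshoot = -36*bias - 91.
Linear in bias, so extremes are at the endpoints: bias = -5 gives overshoot = 89; bias = 7 gives overshoot = -343.

-343 to 89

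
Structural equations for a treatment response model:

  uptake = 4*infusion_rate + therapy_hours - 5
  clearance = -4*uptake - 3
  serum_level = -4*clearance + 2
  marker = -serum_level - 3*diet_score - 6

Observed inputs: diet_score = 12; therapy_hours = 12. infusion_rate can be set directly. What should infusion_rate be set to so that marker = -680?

infusion_rate = 8

Substituting into the uptake equation gives uptake = 4*infusion_rate + 7.
Substituting into the clearance equation gives clearance = -16*infusion_rate - 31.
Substituting into the serum_level equation gives serum_level = 64*infusion_rate + 126.
So marker = -64*infusion_rate - 168.
Solve -64*infusion_rate - 168 = -680: infusion_rate = (-680 + 168) / -64 = 8.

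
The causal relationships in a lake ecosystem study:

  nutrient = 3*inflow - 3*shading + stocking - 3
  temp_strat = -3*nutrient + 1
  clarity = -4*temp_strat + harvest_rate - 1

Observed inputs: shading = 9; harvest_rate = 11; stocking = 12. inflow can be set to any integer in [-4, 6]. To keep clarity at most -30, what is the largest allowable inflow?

inflow = 5

Substituting into the nutrient equation gives nutrient = 3*inflow - 18.
Substituting into the temp_strat equation gives temp_strat = -9*inflow + 55.
Substituting into the clarity equation gives clarity = 36*inflow - 210.
Require 36*inflow - 210 ≤ -30, so inflow ≤ 5.
The largest integer in [-4, 6] satisfying this is 5.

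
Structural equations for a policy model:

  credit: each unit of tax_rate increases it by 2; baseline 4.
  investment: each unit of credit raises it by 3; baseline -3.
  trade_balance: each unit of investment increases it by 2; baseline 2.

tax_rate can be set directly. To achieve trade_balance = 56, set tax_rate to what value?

tax_rate = 3

Substituting into the investment equation gives investment = 6*tax_rate + 9.
Substituting into the trade_balance equation gives trade_balance = 12*tax_rate + 20.
Solve 12*tax_rate + 20 = 56: tax_rate = (56 - 20) / 12 = 3.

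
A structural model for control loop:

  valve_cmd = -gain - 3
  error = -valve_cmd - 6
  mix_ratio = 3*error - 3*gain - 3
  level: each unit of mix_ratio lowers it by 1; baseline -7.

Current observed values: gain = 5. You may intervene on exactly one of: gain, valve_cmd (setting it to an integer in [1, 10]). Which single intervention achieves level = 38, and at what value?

set valve_cmd = 3

Intervening on gain: the paths from gain to level cancel (net effect zero), leaving level = 5; 38 is unreachable this way.
Intervening on valve_cmd: with other inputs at their observed values, level = 3*valve_cmd + 29. Solving for 38 gives valve_cmd = 3, within [1, 10].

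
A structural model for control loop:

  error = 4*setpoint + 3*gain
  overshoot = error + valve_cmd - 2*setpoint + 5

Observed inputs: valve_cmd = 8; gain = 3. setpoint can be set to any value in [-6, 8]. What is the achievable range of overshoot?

10 to 38

Substituting into the error equation gives error = 4*setpoint + 9.
So overshoot = 2*setpoint + 22.
Linear in setpoint, so extremes are at the endpoints: setpoint = -6 gives overshoot = 10; setpoint = 8 gives overshoot = 38.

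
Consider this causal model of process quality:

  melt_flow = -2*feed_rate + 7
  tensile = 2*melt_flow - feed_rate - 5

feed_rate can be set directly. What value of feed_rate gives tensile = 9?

Substituting into the tensile equation gives tensile = -5*feed_rate + 9.
Solve -5*feed_rate + 9 = 9: feed_rate = (9 - 9) / -5 = 0.

feed_rate = 0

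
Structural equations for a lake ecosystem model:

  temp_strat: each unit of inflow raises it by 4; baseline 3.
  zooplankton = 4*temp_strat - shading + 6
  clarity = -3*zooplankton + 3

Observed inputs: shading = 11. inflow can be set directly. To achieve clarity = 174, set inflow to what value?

Substituting into the zooplankton equation gives zooplankton = 16*inflow + 7.
Substituting into the clarity equation gives clarity = -48*inflow - 18.
Solve -48*inflow - 18 = 174: inflow = (174 + 18) / -48 = -4.

inflow = -4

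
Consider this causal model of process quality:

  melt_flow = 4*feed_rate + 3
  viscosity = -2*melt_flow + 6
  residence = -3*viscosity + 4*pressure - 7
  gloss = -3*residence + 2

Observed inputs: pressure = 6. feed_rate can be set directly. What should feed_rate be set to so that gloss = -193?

Substituting into the viscosity equation gives viscosity = -8*feed_rate.
Substituting into the residence equation gives residence = 24*feed_rate + 17.
Substituting into the gloss equation gives gloss = -72*feed_rate - 49.
Solve -72*feed_rate - 49 = -193: feed_rate = (-193 + 49) / -72 = 2.

feed_rate = 2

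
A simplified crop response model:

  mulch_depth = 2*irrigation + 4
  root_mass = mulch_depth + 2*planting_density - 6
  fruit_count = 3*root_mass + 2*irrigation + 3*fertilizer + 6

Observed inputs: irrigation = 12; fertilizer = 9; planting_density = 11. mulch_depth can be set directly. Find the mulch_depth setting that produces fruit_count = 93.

mulch_depth = -4

Intervening on mulch_depth fixes its value directly, overriding its dependence on irrigation.
Substituting into the root_mass equation gives root_mass = mulch_depth + 16.
Substituting into the fruit_count equation gives fruit_count = 3*mulch_depth + 105.
Solve 3*mulch_depth + 105 = 93: mulch_depth = (93 - 105) / 3 = -4.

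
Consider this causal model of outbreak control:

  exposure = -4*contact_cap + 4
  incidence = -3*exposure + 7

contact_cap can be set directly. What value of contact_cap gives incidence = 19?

contact_cap = 2

Substituting into the incidence equation gives incidence = 12*contact_cap - 5.
Solve 12*contact_cap - 5 = 19: contact_cap = (19 + 5) / 12 = 2.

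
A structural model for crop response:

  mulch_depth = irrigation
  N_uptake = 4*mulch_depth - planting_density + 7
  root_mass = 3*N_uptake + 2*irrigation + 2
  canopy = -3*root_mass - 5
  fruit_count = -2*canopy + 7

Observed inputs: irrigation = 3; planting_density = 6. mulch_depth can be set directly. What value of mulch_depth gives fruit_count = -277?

Intervening on mulch_depth fixes its value directly, overriding its dependence on irrigation.
Substituting into the N_uptake equation gives N_uptake = 4*mulch_depth + 1.
root_mass becomes 12*mulch_depth + 11.
This gives canopy = -36*mulch_depth - 38.
Substituting into the fruit_count equation gives fruit_count = 72*mulch_depth + 83.
Solve 72*mulch_depth + 83 = -277: mulch_depth = (-277 - 83) / 72 = -5.

mulch_depth = -5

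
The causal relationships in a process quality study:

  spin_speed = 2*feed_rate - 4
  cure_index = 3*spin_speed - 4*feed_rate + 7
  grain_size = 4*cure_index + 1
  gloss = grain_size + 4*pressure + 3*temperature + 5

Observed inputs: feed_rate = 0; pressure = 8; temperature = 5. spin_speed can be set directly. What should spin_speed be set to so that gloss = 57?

Intervening on spin_speed fixes its value directly, overriding its dependence on feed_rate.
Substituting into the cure_index equation gives cure_index = 3*spin_speed + 7.
Substituting into the grain_size equation gives grain_size = 12*spin_speed + 29.
Substituting into the gloss equation gives gloss = 12*spin_speed + 81.
Solve 12*spin_speed + 81 = 57: spin_speed = (57 - 81) / 12 = -2.

spin_speed = -2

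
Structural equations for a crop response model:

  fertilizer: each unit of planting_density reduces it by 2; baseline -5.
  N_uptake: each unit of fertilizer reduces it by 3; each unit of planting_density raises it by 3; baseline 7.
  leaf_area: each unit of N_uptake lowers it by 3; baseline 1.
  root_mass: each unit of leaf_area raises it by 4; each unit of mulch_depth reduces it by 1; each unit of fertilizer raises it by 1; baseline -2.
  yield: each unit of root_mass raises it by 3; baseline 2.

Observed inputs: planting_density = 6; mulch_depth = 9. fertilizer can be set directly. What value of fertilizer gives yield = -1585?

Intervening on fertilizer fixes its value directly, overriding its dependence on planting_density.
Substituting into the N_uptake equation gives N_uptake = -3*fertilizer + 25.
leaf_area becomes 9*fertilizer - 74.
This gives root_mass = 37*fertilizer - 307.
Substituting into the yield equation gives yield = 111*fertilizer - 919.
Solve 111*fertilizer - 919 = -1585: fertilizer = (-1585 + 919) / 111 = -6.

fertilizer = -6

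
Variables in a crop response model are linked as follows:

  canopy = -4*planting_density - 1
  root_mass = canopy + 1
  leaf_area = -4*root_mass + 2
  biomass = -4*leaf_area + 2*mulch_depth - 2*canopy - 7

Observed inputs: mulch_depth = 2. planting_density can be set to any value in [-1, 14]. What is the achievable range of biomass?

Substituting into the root_mass equation gives root_mass = -4*planting_density.
This gives leaf_area = 16*planting_density + 2.
biomass becomes -56*planting_density - 9.
Linear in planting_density, so extremes are at the endpoints: planting_density = -1 gives biomass = 47; planting_density = 14 gives biomass = -793.

-793 to 47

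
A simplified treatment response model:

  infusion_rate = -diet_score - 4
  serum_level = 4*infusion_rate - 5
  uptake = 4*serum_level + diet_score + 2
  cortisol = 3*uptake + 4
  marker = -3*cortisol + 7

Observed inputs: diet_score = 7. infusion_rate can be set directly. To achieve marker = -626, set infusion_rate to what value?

infusion_rate = 5

Intervening on infusion_rate fixes its value directly, overriding its dependence on diet_score.
Substituting into the uptake equation gives uptake = 16*infusion_rate - 11.
Substituting into the cortisol equation gives cortisol = 48*infusion_rate - 29.
This gives marker = -144*infusion_rate + 94.
Solve -144*infusion_rate + 94 = -626: infusion_rate = (-626 - 94) / -144 = 5.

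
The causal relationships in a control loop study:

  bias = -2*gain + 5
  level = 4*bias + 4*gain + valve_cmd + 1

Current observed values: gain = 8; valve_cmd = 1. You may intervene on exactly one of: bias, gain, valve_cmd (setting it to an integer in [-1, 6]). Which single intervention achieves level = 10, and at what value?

set gain = 3

Intervening on bias: level = 4*bias + 34. Reaching 10 requires bias = -6, outside [-1, 6].
Intervening on gain: with other inputs at their observed values, level = -4*gain + 22. Solving for 10 gives gain = 3, within [-1, 6].
Intervening on valve_cmd: level = valve_cmd - 11. Reaching 10 requires valve_cmd = 21, outside [-1, 6].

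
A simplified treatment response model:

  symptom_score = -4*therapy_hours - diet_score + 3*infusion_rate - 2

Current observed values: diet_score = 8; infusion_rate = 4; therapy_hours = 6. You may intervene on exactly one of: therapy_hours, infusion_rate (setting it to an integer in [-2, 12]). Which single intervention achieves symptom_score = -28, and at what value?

set infusion_rate = 2

Intervening on therapy_hours: symptom_score = -4*therapy_hours + 2. Reaching -28 requires therapy_hours = 15/2, not an integer.
Intervening on infusion_rate: with other inputs at their observed values, symptom_score = 3*infusion_rate - 34. Solving for -28 gives infusion_rate = 2, within [-2, 12].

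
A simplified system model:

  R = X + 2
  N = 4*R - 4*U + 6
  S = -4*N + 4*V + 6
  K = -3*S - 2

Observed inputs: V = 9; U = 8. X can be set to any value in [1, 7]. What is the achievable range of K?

-296 to -8

Substituting into the N equation gives N = 4*X - 18.
S becomes -16*X + 114.
So K = 48*X - 344.
Linear in X, so extremes are at the endpoints: X = 1 gives K = -296; X = 7 gives K = -8.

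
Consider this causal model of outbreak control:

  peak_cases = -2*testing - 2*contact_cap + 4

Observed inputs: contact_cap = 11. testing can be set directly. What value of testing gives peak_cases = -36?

testing = 9

Substituting into the peak_cases equation gives peak_cases = -2*testing - 18.
Solve -2*testing - 18 = -36: testing = (-36 + 18) / -2 = 9.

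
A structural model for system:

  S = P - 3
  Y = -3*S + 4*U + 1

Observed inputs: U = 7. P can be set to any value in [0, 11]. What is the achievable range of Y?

5 to 38

Substituting into the Y equation gives Y = -3*P + 38.
Linear in P, so extremes are at the endpoints: P = 0 gives Y = 38; P = 11 gives Y = 5.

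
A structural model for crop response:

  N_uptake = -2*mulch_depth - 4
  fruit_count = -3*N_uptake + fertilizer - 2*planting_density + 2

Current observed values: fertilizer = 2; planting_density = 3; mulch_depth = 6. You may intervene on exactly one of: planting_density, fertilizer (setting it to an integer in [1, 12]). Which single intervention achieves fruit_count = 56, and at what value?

Intervening on planting_density: fruit_count = -2*planting_density + 52. Reaching 56 requires planting_density = -2, outside [1, 12].
Intervening on fertilizer: with other inputs at their observed values, fruit_count = fertilizer + 44. Solving for 56 gives fertilizer = 12, within [1, 12].

set fertilizer = 12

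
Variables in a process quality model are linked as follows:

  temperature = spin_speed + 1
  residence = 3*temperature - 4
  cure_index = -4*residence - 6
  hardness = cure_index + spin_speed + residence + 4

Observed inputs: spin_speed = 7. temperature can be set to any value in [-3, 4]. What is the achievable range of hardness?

-19 to 44

Intervening on temperature fixes its value directly, overriding its dependence on spin_speed.
Substituting into the cure_index equation gives cure_index = -12*temperature + 10.
This gives hardness = -9*temperature + 17.
Linear in temperature, so extremes are at the endpoints: temperature = -3 gives hardness = 44; temperature = 4 gives hardness = -19.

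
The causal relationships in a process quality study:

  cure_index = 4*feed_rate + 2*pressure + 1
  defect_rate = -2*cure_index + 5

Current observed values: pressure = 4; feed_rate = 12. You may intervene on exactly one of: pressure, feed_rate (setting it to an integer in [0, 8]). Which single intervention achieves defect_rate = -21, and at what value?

set feed_rate = 1

Intervening on pressure: defect_rate = -4*pressure - 93. Reaching -21 requires pressure = -18, outside [0, 8].
Intervening on feed_rate: with other inputs at their observed values, defect_rate = -8*feed_rate - 13. Solving for -21 gives feed_rate = 1, within [0, 8].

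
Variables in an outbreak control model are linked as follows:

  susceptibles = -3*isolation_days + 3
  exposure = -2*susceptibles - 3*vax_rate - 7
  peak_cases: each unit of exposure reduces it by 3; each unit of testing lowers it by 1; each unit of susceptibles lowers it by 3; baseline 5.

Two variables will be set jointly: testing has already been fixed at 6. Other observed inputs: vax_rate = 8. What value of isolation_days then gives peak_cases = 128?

With testing held at 6:
Substituting into the exposure equation gives exposure = 6*isolation_days - 37.
Substituting into the peak_cases equation gives peak_cases = -9*isolation_days + 101.
Solve -9*isolation_days + 101 = 128: isolation_days = (128 - 101) / -9 = -3.

isolation_days = -3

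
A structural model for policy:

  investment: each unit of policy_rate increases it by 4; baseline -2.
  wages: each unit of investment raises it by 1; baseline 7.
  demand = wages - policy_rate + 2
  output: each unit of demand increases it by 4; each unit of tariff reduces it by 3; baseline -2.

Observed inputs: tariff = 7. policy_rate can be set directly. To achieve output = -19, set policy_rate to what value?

Substituting into the wages equation gives wages = 4*policy_rate + 5.
Substituting into the demand equation gives demand = 3*policy_rate + 7.
This gives output = 12*policy_rate + 5.
Solve 12*policy_rate + 5 = -19: policy_rate = (-19 - 5) / 12 = -2.

policy_rate = -2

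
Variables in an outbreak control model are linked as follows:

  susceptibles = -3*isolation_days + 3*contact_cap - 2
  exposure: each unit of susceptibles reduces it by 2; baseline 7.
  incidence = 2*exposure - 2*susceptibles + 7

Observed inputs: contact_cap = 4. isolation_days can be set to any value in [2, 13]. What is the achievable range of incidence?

-3 to 195

Substituting into the susceptibles equation gives susceptibles = -3*isolation_days + 10.
Substituting into the exposure equation gives exposure = 6*isolation_days - 13.
Substituting into the incidence equation gives incidence = 18*isolation_days - 39.
Linear in isolation_days, so extremes are at the endpoints: isolation_days = 2 gives incidence = -3; isolation_days = 13 gives incidence = 195.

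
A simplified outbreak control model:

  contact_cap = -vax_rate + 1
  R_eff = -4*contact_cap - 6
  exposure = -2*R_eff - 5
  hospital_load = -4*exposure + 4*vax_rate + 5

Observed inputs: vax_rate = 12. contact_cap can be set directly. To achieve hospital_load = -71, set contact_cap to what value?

Intervening on contact_cap fixes its value directly, overriding its dependence on vax_rate.
Substituting into the exposure equation gives exposure = 8*contact_cap + 7.
hospital_load becomes -32*contact_cap + 25.
Solve -32*contact_cap + 25 = -71: contact_cap = (-71 - 25) / -32 = 3.

contact_cap = 3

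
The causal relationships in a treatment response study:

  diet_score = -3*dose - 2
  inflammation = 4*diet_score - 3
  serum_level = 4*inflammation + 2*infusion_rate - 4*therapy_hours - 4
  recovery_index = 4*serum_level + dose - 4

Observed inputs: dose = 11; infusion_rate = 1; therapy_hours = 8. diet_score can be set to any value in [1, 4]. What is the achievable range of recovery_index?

-113 to 79

Intervening on diet_score fixes its value directly, overriding its dependence on dose.
Substituting into the serum_level equation gives serum_level = 16*diet_score - 46.
Substituting into the recovery_index equation gives recovery_index = 64*diet_score - 177.
Linear in diet_score, so extremes are at the endpoints: diet_score = 1 gives recovery_index = -113; diet_score = 4 gives recovery_index = 79.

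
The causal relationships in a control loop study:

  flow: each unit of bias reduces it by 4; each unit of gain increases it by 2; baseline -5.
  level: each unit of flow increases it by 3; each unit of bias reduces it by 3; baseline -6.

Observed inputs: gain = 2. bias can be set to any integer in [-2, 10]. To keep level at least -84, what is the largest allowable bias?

bias = 5

Substituting into the flow equation gives flow = -4*bias - 1.
This gives level = -15*bias - 9.
Require -15*bias - 9 ≥ -84, so bias ≤ 5.
The largest integer in [-2, 10] satisfying this is 5.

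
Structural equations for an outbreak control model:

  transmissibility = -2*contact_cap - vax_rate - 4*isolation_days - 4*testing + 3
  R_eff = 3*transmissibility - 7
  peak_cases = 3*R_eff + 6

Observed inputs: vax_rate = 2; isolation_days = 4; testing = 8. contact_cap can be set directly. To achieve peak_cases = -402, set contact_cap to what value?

Substituting into the transmissibility equation gives transmissibility = -2*contact_cap - 47.
Substituting into the R_eff equation gives R_eff = -6*contact_cap - 148.
Substituting into the peak_cases equation gives peak_cases = -18*contact_cap - 438.
Solve -18*contact_cap - 438 = -402: contact_cap = (-402 + 438) / -18 = -2.

contact_cap = -2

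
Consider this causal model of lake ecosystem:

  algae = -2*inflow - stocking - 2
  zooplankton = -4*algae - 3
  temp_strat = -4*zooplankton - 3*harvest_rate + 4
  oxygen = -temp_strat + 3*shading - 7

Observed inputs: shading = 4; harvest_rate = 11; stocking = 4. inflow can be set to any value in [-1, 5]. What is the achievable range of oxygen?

Substituting into the algae equation gives algae = -2*inflow - 6.
Substituting into the zooplankton equation gives zooplankton = 8*inflow + 21.
Substituting into the temp_strat equation gives temp_strat = -32*inflow - 113.
So oxygen = 32*inflow + 118.
Linear in inflow, so extremes are at the endpoints: inflow = -1 gives oxygen = 86; inflow = 5 gives oxygen = 278.

86 to 278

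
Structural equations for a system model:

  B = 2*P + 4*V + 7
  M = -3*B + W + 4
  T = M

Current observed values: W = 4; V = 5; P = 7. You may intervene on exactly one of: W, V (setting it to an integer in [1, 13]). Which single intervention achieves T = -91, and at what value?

set V = 3

Intervening on W: T = W - 119. Reaching -91 requires W = 28, outside [1, 13].
Intervening on V: with other inputs at their observed values, T = -12*V - 55. Solving for -91 gives V = 3, within [1, 13].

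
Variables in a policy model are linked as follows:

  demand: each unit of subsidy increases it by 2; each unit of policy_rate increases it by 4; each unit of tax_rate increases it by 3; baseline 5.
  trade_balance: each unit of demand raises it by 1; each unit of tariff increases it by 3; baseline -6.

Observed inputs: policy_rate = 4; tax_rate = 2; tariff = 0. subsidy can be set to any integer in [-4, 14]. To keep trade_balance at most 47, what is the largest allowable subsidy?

subsidy = 13

Substituting into the demand equation gives demand = 2*subsidy + 27.
Substituting into the trade_balance equation gives trade_balance = 2*subsidy + 21.
Require 2*subsidy + 21 ≤ 47, so subsidy ≤ 13.
The largest integer in [-4, 14] satisfying this is 13.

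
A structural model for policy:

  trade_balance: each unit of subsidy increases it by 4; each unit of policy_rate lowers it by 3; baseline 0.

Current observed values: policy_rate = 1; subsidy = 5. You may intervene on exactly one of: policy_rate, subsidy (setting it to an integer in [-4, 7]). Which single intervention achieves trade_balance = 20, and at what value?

set policy_rate = 0

Intervening on policy_rate: with other inputs at their observed values, trade_balance = -3*policy_rate + 20. Solving for 20 gives policy_rate = 0, within [-4, 7].
Intervening on subsidy: trade_balance = 4*subsidy - 3. Reaching 20 requires subsidy = 23/4, not an integer.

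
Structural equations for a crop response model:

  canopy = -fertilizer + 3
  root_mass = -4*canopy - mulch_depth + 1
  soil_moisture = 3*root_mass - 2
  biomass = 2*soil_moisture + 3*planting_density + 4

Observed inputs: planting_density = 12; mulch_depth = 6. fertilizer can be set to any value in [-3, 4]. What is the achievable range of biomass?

-138 to 30

Substituting into the root_mass equation gives root_mass = 4*fertilizer - 17.
Substituting into the soil_moisture equation gives soil_moisture = 12*fertilizer - 53.
Substituting into the biomass equation gives biomass = 24*fertilizer - 66.
Linear in fertilizer, so extremes are at the endpoints: fertilizer = -3 gives biomass = -138; fertilizer = 4 gives biomass = 30.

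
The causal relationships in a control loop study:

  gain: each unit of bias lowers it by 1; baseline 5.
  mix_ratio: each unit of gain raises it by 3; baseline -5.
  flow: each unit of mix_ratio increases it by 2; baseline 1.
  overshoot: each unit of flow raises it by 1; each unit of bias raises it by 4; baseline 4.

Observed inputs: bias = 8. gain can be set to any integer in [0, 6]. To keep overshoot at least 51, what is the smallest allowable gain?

Intervening on gain fixes its value directly, overriding its dependence on bias.
Substituting into the flow equation gives flow = 6*gain - 9.
overshoot becomes 6*gain + 27.
Require 6*gain + 27 ≥ 51, so gain ≥ 4.
The smallest integer in [0, 6] satisfying this is 4.

gain = 4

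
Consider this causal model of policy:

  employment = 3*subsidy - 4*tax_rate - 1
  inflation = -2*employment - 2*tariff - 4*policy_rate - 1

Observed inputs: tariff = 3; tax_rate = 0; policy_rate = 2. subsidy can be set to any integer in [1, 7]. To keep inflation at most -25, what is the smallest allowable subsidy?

Substituting into the employment equation gives employment = 3*subsidy - 1.
This gives inflation = -6*subsidy - 13.
Require -6*subsidy - 13 ≤ -25, so subsidy ≥ 2.
The smallest integer in [1, 7] satisfying this is 2.

subsidy = 2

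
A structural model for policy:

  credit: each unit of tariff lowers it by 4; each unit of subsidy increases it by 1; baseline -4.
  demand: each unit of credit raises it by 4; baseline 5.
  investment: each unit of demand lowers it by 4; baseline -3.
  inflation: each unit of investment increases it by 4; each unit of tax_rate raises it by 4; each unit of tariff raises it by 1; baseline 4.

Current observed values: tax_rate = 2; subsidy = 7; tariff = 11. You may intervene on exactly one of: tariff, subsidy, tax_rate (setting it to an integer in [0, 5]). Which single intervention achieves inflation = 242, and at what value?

set tariff = 2

Intervening on tariff: with other inputs at their observed values, inflation = 257*tariff - 272. Solving for 242 gives tariff = 2, within [0, 5].
Intervening on subsidy: inflation = -64*subsidy + 3003. Reaching 242 requires subsidy = 2761/64, not an integer.
Intervening on tax_rate: inflation = 4*tax_rate + 2547. Reaching 242 requires tax_rate = -2305/4, not an integer.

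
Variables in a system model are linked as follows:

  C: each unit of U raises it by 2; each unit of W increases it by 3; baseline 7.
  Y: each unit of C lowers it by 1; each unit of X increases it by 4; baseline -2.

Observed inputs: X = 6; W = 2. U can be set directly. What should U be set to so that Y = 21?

U = -6

Substituting into the C equation gives C = 2*U + 13.
So Y = -2*U + 9.
Solve -2*U + 9 = 21: U = (21 - 9) / -2 = -6.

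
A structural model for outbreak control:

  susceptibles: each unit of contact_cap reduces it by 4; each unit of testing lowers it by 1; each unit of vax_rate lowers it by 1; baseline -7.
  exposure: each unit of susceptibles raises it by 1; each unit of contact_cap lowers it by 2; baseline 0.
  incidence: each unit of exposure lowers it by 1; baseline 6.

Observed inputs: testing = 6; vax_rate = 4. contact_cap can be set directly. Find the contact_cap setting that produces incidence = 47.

Substituting into the susceptibles equation gives susceptibles = -4*contact_cap - 17.
This gives exposure = -6*contact_cap - 17.
Substituting into the incidence equation gives incidence = 6*contact_cap + 23.
Solve 6*contact_cap + 23 = 47: contact_cap = (47 - 23) / 6 = 4.

contact_cap = 4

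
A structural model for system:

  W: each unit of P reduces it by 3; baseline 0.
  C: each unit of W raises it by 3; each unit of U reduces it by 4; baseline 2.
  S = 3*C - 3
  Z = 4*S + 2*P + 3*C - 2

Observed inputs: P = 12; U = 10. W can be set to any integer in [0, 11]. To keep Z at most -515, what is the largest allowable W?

W = 1

Intervening on W fixes its value directly, overriding its dependence on P.
Substituting into the C equation gives C = 3*W - 38.
Substituting into the S equation gives S = 9*W - 117.
So Z = 45*W - 560.
Require 45*W - 560 ≤ -515, so W ≤ 1.
The largest integer in [0, 11] satisfying this is 1.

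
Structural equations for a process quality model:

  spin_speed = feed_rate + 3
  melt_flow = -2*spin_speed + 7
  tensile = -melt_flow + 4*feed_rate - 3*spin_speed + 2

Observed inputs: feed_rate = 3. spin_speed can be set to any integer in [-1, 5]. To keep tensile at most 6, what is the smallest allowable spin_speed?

spin_speed = 1

Intervening on spin_speed fixes its value directly, overriding its dependence on feed_rate.
Substituting into the tensile equation gives tensile = -spin_speed + 7.
Require -spin_speed + 7 ≤ 6, so spin_speed ≥ 1.
The smallest integer in [-1, 5] satisfying this is 1.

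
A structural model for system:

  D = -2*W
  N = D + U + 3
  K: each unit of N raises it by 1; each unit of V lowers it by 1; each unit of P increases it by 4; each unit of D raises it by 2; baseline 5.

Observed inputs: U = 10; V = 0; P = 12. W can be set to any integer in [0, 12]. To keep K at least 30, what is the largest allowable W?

Substituting into the N equation gives N = -2*W + 13.
So K = -6*W + 66.
Require -6*W + 66 ≥ 30, so W ≤ 6.
The largest integer in [0, 12] satisfying this is 6.

W = 6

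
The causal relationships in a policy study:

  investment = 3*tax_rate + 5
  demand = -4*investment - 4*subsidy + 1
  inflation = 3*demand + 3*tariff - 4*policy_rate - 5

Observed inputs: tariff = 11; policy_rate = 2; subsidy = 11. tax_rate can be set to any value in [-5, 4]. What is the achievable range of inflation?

Substituting into the demand equation gives demand = -12*tax_rate - 63.
This gives inflation = -36*tax_rate - 169.
Linear in tax_rate, so extremes are at the endpoints: tax_rate = -5 gives inflation = 11; tax_rate = 4 gives inflation = -313.

-313 to 11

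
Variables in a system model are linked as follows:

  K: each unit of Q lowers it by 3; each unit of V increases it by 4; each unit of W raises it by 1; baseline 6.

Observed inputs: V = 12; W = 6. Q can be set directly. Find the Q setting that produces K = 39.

Q = 7

Substituting into the K equation gives K = -3*Q + 60.
Solve -3*Q + 60 = 39: Q = (39 - 60) / -3 = 7.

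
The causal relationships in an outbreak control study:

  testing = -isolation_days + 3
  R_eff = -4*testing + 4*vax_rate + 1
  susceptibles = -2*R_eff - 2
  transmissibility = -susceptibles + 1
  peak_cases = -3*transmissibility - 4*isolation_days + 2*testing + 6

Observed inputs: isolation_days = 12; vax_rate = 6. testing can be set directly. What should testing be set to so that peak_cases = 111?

Intervening on testing fixes its value directly, overriding its dependence on isolation_days.
Substituting into the R_eff equation gives R_eff = -4*testing + 25.
So susceptibles = 8*testing - 52.
This gives transmissibility = -8*testing + 53.
Substituting into the peak_cases equation gives peak_cases = 26*testing - 201.
Solve 26*testing - 201 = 111: testing = (111 + 201) / 26 = 12.

testing = 12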